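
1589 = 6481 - 4892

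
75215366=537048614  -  461833248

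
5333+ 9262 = 14595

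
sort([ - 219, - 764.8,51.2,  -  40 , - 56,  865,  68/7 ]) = [ - 764.8, - 219, - 56,  -  40, 68/7,51.2,865] 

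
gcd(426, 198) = 6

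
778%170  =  98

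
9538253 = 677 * 14089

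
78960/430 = 7896/43  =  183.63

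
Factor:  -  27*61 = -1647 = - 3^3*61^1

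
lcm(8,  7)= 56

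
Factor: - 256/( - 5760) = 2^1*3^( - 2) * 5^( - 1) = 2/45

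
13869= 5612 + 8257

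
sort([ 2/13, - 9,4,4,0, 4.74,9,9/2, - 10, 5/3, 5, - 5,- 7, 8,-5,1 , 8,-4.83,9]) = [ - 10, - 9,-7, - 5,-5 , - 4.83 , 0,2/13,1, 5/3,  4 , 4,  9/2,4.74, 5, 8,8,9,9]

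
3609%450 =9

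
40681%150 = 31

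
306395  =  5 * 61279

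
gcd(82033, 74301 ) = 1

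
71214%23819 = 23576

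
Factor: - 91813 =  - 91813^1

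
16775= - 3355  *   ( - 5)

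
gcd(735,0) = 735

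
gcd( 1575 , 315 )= 315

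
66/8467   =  66/8467 = 0.01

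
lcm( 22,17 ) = 374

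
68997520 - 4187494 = 64810026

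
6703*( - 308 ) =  - 2064524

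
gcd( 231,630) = 21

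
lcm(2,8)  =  8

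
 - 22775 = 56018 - 78793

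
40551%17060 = 6431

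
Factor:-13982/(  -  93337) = 2^1*6991^1*93337^( - 1)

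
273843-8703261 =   -  8429418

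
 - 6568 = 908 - 7476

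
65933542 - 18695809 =47237733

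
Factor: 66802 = 2^1*127^1 *263^1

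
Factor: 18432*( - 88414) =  - 1629646848 = - 2^12*3^2*44207^1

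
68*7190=488920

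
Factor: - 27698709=-3^1*1021^1*9043^1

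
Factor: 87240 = 2^3 *3^1 * 5^1*727^1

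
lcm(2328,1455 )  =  11640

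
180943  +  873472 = 1054415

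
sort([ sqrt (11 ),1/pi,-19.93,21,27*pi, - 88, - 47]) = [ - 88, - 47, - 19.93, 1/pi,sqrt( 11 ),21,27*pi ]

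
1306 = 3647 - 2341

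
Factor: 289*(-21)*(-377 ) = 3^1 *7^1* 13^1 * 17^2 * 29^1 = 2288013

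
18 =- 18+36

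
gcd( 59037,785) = 1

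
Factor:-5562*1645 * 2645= -2^1  *3^3* 5^2*7^1 * 23^2*47^1*103^1  =  - 24200401050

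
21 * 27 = 567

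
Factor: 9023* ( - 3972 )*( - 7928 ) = 2^5*3^1*7^1* 331^1*991^1*1289^1=284134414368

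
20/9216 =5/2304 = 0.00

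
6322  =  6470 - 148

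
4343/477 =9+50/477 = 9.10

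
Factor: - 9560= - 2^3*5^1 * 239^1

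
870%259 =93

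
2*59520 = 119040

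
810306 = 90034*9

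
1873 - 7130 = -5257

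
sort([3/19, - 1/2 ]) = [ - 1/2 , 3/19] 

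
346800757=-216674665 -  - 563475422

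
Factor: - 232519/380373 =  - 563/921 = -3^( - 1) * 307^ ( - 1 )*563^1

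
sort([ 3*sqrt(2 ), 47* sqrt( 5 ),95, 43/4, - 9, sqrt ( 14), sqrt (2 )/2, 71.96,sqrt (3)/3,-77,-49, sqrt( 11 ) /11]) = [ - 77,-49, - 9,sqrt( 11 ) /11, sqrt(3) /3,  sqrt(2 ) /2,sqrt(14),3*sqrt(2 ),43/4,71.96,  95,47*sqrt( 5 ) ]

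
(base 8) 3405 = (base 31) 1QU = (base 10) 1797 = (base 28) 285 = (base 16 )705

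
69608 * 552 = 38423616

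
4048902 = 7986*507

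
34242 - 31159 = 3083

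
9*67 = 603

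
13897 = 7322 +6575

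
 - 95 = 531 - 626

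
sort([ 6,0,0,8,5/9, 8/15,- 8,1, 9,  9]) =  [ - 8, 0, 0,  8/15, 5/9, 1,6 , 8, 9,9 ] 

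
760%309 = 142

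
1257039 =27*46557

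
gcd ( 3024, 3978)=18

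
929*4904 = 4555816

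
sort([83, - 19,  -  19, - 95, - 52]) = [ - 95 , - 52, - 19, - 19,83 ]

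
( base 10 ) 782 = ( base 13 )482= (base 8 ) 1416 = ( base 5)11112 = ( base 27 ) 11Q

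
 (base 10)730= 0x2DA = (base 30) oa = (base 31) NH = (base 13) 442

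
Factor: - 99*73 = -7227 = -3^2*11^1*73^1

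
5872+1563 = 7435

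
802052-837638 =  - 35586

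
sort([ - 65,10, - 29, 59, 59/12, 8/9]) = [ - 65, - 29,8/9,59/12, 10, 59] 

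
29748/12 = 2479= 2479.00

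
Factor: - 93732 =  - 2^2*3^1*73^1*107^1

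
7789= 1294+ 6495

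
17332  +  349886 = 367218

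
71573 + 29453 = 101026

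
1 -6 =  - 5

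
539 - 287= 252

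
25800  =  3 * 8600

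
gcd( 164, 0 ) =164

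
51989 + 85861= 137850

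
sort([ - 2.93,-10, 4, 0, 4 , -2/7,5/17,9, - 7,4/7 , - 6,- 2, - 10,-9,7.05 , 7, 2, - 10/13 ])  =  [-10,-10,-9,- 7,-6,-2.93,-2,  -  10/13, - 2/7,0,5/17,  4/7,2,4,4, 7, 7.05, 9]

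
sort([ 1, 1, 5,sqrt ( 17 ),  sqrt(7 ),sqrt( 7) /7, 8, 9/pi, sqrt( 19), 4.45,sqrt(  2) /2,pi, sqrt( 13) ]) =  [ sqrt( 7 ) /7, sqrt(2) /2,1,  1, sqrt( 7) , 9/pi, pi, sqrt(13), sqrt( 17), sqrt ( 19), 4.45, 5, 8 ]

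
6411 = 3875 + 2536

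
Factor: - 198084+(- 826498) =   -  1024582 =- 2^1*13^1*157^1*251^1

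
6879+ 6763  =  13642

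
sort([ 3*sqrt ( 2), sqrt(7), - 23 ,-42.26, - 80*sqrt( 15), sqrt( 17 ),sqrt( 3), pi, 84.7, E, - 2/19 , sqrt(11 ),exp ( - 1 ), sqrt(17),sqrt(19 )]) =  [-80*sqrt( 15), - 42.26, - 23, - 2/19, exp( - 1),sqrt(3), sqrt( 7), E, pi,sqrt(11 ) , sqrt( 17 ), sqrt( 17),3*sqrt( 2 ),sqrt( 19)  ,  84.7]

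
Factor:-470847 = -3^1*13^1*12073^1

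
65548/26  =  2521 + 1/13 = 2521.08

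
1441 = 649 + 792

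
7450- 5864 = 1586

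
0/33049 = 0  =  0.00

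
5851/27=216 + 19/27 = 216.70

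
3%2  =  1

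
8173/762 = 10  +  553/762=10.73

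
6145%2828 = 489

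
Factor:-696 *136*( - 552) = 2^9*3^2 * 17^1 * 23^1 *29^1 = 52250112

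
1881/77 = 171/7 = 24.43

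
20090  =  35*574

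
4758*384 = 1827072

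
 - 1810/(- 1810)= 1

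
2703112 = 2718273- 15161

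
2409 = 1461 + 948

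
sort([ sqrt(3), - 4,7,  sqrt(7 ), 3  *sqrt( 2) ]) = [ - 4, sqrt (3),  sqrt( 7 ), 3*sqrt(2), 7]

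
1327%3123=1327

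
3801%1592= 617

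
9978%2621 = 2115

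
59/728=59/728 = 0.08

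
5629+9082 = 14711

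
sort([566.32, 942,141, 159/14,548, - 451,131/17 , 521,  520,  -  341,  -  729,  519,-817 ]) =[-817,-729, - 451,-341, 131/17,159/14, 141, 519,520,521,548,  566.32, 942] 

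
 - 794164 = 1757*(- 452)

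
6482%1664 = 1490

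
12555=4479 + 8076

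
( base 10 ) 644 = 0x284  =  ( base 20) 1C4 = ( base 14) 340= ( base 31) KO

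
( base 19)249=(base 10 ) 807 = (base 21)1h9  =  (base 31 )Q1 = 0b1100100111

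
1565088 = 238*6576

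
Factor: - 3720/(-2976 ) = 2^( -2)*5^1 = 5/4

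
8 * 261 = 2088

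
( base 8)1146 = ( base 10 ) 614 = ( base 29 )l5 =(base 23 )13g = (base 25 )oe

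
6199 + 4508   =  10707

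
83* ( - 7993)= - 663419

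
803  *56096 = 45045088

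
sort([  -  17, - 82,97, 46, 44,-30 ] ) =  [ -82,-30,-17, 44, 46,97 ]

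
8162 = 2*4081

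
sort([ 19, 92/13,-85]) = [ - 85,92/13, 19 ] 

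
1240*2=2480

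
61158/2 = 30579 = 30579.00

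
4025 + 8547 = 12572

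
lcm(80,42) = 1680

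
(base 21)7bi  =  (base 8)6410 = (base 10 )3336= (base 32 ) 388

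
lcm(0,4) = 0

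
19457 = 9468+9989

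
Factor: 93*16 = 2^4 * 3^1*31^1 = 1488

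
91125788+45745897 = 136871685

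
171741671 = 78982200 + 92759471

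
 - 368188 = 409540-777728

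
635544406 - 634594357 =950049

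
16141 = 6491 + 9650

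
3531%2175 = 1356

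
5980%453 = 91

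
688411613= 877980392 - 189568779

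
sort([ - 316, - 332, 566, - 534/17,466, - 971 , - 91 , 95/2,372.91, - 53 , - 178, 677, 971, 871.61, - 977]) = [ - 977,  -  971 , - 332,-316, - 178, - 91 , - 53, - 534/17 , 95/2, 372.91,466,566 , 677,871.61, 971 ] 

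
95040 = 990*96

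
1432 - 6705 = - 5273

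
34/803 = 34/803 = 0.04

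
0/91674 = 0= 0.00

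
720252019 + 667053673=1387305692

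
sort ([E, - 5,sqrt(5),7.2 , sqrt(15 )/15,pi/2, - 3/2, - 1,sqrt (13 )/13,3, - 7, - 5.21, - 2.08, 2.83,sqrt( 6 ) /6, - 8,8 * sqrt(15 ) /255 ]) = [ - 8, - 7, - 5.21 , - 5, - 2.08, - 3/2, -1, 8 *sqrt(15)/255, sqrt( 15)/15, sqrt( 13)/13,sqrt( 6)/6, pi/2, sqrt( 5),E, 2.83, 3,7.2]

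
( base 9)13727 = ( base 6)111124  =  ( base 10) 9340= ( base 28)BPG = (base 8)22174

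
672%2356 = 672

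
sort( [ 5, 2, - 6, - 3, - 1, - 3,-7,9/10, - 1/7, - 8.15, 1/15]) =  [ - 8.15, - 7 , - 6, - 3,  -  3, - 1, - 1/7, 1/15,9/10,2, 5]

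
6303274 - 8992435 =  - 2689161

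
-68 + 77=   9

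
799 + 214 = 1013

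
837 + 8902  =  9739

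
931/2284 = 931/2284= 0.41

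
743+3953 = 4696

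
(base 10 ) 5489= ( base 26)833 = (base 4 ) 1111301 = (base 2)1010101110001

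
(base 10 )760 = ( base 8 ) 1370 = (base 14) 3C4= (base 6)3304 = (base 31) og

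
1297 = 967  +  330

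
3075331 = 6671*461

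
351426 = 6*58571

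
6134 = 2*3067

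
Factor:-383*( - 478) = 2^1*239^1*383^1=183074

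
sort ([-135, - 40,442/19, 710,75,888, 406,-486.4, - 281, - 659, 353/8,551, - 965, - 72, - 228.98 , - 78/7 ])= [ - 965, - 659,-486.4,  -  281, - 228.98, - 135, - 72, - 40,- 78/7,442/19,353/8,75, 406, 551, 710, 888]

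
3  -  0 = 3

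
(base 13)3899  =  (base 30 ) 8st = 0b1111110000101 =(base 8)17605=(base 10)8069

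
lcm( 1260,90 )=1260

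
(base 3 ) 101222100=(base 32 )7Q1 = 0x1f41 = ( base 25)ck1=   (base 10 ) 8001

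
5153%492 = 233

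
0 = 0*321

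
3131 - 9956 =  - 6825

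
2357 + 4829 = 7186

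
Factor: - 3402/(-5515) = 2^1 * 3^5*5^( - 1)*7^1*1103^(-1 )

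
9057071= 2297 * 3943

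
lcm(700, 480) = 16800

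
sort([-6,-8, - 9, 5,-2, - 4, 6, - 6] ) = [  -  9,-8, - 6,-6, - 4, - 2, 5,6] 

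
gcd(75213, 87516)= 9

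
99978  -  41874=58104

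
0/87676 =0= 0.00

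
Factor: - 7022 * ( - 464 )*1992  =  2^8*3^1 * 29^1*83^1*3511^1 = 6490350336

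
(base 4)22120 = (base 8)1230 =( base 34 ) JI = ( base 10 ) 664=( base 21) 1ad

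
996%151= 90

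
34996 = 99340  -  64344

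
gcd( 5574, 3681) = 3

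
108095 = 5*21619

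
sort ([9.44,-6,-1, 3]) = [ - 6,-1,  3,9.44]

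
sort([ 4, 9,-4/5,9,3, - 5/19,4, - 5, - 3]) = [ -5, - 3, - 4/5 , - 5/19, 3,  4,4 , 9 , 9 ]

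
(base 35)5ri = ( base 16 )1BB0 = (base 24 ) C78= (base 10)7088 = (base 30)7Q8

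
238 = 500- 262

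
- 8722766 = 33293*( - 262) 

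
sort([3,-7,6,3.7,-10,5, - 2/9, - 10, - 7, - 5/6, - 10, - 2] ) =[ - 10, - 10, - 10, -7, - 7,-2, - 5/6,-2/9, 3, 3.7,5,  6]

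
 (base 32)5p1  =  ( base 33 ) 5ee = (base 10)5921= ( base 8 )13441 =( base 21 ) d8k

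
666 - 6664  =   - 5998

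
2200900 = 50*44018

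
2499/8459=2499/8459=0.30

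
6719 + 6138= 12857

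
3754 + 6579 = 10333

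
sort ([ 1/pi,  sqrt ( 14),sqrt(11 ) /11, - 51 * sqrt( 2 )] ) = [ - 51*sqrt( 2), sqrt(11)/11, 1/pi, sqrt(14 ) ]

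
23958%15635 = 8323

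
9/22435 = 9/22435 = 0.00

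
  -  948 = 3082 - 4030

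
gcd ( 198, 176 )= 22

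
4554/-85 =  - 4554/85= - 53.58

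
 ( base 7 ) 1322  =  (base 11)420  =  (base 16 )1FA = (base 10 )506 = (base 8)772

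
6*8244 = 49464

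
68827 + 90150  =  158977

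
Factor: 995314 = 2^1*107^1*4651^1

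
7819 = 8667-848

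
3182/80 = 39 + 31/40 =39.77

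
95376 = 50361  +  45015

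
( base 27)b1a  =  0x1F78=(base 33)7D4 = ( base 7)32326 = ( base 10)8056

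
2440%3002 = 2440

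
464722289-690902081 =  - 226179792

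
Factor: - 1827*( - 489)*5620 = 2^2 * 3^3*5^1*7^1 * 29^1 * 163^1*281^1 = 5020924860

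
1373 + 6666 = 8039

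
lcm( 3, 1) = 3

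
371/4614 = 371/4614 = 0.08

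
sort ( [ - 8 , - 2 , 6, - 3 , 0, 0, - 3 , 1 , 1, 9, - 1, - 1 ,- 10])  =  [ - 10, - 8, - 3, - 3 , - 2, - 1,  -  1, 0, 0,1,1,  6,9]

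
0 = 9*0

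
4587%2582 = 2005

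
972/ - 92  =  -243/23 = - 10.57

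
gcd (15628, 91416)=4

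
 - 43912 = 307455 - 351367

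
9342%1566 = 1512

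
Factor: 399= 3^1 * 7^1 * 19^1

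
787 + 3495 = 4282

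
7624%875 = 624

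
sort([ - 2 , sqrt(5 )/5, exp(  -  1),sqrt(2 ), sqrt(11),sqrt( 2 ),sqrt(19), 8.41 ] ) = [ - 2,exp(-1),sqrt( 5 )/5,sqrt( 2 ), sqrt( 2),sqrt(11),sqrt(19 ),8.41] 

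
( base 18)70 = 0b1111110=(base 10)126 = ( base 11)105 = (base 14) 90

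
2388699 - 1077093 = 1311606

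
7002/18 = 389 = 389.00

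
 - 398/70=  - 199/35 = -5.69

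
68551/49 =1399 = 1399.00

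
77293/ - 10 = - 77293/10 = - 7729.30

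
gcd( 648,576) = 72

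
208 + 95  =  303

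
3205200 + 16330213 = 19535413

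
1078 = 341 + 737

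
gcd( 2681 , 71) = 1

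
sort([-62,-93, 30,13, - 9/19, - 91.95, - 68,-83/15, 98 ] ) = [  -  93,- 91.95, - 68, - 62,-83/15, - 9/19, 13,30, 98 ] 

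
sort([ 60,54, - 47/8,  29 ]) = [ - 47/8,  29, 54,60]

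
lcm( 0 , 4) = 0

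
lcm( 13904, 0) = 0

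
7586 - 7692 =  - 106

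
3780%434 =308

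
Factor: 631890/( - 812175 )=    - 2^1*3^1*5^( - 1) * 7^( - 1)  *  13^( - 1)* 59^1 =- 354/455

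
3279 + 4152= 7431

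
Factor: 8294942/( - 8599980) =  - 4147471/4299990 = -2^( - 1 ) * 3^ ( - 1) *5^( - 1 )*1657^1*2503^1*143333^( - 1 ) 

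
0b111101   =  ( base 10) 61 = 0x3d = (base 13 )49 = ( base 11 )56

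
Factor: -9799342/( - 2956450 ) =699953/211175 = 5^(- 2)* 8447^( - 1)* 699953^1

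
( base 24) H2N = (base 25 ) fjd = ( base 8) 23207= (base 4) 2122013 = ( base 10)9863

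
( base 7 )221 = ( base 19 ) 5i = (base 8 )161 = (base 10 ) 113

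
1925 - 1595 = 330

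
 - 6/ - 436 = 3/218 = 0.01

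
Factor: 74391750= 2^1*3^3*5^3*103^1 * 107^1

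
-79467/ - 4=79467/4= 19866.75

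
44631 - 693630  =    -  648999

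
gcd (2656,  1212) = 4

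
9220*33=304260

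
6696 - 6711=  - 15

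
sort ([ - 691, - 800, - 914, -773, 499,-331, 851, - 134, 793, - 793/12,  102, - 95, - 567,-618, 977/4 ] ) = [ - 914,-800,  -  773, - 691,-618, -567,-331, - 134, - 95,-793/12, 102, 977/4, 499, 793, 851]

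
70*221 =15470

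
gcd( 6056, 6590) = 2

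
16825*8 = 134600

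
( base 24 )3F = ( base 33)2l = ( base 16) 57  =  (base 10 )87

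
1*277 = 277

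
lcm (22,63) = 1386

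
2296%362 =124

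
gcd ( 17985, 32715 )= 15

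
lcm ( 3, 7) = 21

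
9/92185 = 9/92185 = 0.00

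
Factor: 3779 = 3779^1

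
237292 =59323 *4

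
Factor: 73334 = 2^1*37^1*991^1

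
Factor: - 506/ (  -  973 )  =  2^1*7^( - 1 )*11^1*23^1*139^(-1 ) 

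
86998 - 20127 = 66871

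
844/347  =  844/347= 2.43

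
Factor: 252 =2^2 * 3^2*7^1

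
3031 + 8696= 11727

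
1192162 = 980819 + 211343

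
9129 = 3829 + 5300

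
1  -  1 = 0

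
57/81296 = 57/81296 = 0.00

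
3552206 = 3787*938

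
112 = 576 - 464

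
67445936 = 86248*782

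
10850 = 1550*7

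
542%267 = 8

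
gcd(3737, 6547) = 1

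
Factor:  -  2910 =-2^1*3^1*5^1*97^1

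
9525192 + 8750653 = 18275845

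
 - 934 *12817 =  - 11971078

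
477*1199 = 571923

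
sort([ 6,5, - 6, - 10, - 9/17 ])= [ - 10, - 6, - 9/17,5,6 ] 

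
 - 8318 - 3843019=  - 3851337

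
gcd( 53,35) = 1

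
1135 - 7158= -6023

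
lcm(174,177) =10266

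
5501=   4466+1035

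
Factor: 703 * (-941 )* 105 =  - 69459915 = - 3^1*5^1 * 7^1*19^1 * 37^1 * 941^1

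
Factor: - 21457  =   - 43^1*499^1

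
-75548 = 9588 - 85136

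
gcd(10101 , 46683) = 273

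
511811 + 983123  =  1494934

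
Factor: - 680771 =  - 7^1*13^1*7481^1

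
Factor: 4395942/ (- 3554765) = -2^1*3^2 * 5^(  -  1)*23^( - 1 )*30911^( -1 )*244219^1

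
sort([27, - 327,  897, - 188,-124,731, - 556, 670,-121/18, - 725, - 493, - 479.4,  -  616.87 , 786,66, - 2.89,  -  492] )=[ - 725, - 616.87, - 556, - 493 , - 492, - 479.4, - 327,  -  188, - 124,-121/18 , - 2.89,27,  66, 670,731,  786 , 897]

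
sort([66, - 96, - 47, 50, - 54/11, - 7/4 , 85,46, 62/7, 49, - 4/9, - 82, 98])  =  [ - 96, - 82, - 47, - 54/11,-7/4, -4/9, 62/7,46, 49, 50, 66,  85 , 98]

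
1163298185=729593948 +433704237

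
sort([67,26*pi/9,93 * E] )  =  [26 *pi/9, 67,  93 * E ] 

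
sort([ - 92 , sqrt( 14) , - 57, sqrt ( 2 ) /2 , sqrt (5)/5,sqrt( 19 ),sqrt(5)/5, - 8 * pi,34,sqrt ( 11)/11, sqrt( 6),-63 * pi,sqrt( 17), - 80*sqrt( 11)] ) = [ - 80 * sqrt(11 ), - 63 *pi,-92, - 57, - 8*pi,sqrt ( 11 )/11,sqrt ( 5 )/5, sqrt( 5)/5, sqrt (2)/2, sqrt(6),sqrt(14 ),  sqrt ( 17),sqrt ( 19),34]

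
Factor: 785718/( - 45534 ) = -3^1*7589^( - 1 )*43651^1 = - 130953/7589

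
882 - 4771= - 3889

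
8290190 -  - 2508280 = 10798470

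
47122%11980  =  11182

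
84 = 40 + 44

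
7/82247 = 7/82247 = 0.00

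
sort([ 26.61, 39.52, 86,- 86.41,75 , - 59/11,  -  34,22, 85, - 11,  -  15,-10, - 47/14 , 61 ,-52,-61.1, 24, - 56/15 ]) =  [ - 86.41,-61.1, - 52,- 34,-15 ,-11 ,-10, - 59/11, - 56/15, - 47/14 , 22,24,26.61,  39.52,  61,75, 85,86]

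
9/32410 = 9/32410 = 0.00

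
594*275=163350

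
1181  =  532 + 649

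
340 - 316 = 24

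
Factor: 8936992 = 2^5* 19^1*14699^1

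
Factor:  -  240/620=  - 12/31 = - 2^2 * 3^1 * 31^(-1 ) 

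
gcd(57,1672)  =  19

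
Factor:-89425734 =-2^1*3^1*29^1*53^1*9697^1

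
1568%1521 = 47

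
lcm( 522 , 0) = 0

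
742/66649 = 742/66649 = 0.01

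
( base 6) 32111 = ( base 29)55D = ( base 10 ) 4363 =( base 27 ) 5qg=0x110B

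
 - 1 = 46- 47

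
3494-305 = 3189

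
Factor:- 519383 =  - 519383^1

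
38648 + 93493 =132141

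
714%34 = 0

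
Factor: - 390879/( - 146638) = 837/314 = 2^( - 1 )*3^3*31^1*157^(- 1 ) 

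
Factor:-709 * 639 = - 453051 = -3^2*71^1*709^1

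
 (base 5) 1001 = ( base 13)99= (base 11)105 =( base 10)126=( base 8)176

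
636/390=1 + 41/65 = 1.63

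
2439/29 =2439/29  =  84.10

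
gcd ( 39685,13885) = 5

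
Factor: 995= 5^1*199^1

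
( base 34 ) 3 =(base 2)11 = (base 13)3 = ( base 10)3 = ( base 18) 3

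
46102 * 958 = 44165716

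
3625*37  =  134125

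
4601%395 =256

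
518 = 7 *74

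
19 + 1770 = 1789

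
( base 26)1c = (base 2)100110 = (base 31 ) 17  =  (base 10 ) 38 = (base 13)2c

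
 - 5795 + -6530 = -12325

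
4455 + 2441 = 6896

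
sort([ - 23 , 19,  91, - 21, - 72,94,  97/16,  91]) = [  -  72, -23, - 21, 97/16,  19, 91,  91,94]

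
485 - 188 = 297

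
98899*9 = 890091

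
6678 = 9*742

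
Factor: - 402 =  - 2^1*3^1*67^1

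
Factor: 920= 2^3 * 5^1 * 23^1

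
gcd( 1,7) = 1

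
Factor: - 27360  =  -2^5*3^2*5^1*19^1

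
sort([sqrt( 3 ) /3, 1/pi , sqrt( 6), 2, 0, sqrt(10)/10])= [0, sqrt( 10)/10,1/pi,sqrt(3)/3, 2,sqrt(6) ] 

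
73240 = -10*(-7324)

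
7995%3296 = 1403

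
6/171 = 2/57 = 0.04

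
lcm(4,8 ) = 8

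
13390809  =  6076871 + 7313938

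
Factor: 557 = 557^1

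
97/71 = 97/71 = 1.37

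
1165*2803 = 3265495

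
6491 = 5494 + 997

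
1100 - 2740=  - 1640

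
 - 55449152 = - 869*63808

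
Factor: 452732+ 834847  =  1287579 = 3^1 * 83^1*5171^1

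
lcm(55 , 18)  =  990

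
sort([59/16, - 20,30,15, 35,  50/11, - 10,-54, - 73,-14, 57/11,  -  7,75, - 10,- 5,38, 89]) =[- 73, - 54, - 20,-14, - 10, - 10, - 7,-5, 59/16, 50/11, 57/11, 15,30, 35,38,75,89 ] 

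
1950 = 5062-3112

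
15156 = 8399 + 6757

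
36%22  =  14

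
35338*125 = 4417250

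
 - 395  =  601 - 996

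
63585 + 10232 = 73817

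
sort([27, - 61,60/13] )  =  [ - 61,60/13,27]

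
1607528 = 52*30914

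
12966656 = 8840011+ 4126645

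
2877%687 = 129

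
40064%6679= 6669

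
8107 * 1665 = 13498155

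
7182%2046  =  1044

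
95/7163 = 5/377 = 0.01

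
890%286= 32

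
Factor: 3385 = 5^1*677^1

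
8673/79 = 109 + 62/79  =  109.78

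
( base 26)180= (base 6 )4032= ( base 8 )1564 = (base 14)472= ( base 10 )884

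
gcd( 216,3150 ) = 18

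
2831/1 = 2831 =2831.00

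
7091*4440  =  31484040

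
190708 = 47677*4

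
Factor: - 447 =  - 3^1*149^1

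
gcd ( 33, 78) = 3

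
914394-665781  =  248613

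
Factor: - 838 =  - 2^1*419^1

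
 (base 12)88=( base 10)104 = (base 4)1220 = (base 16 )68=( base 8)150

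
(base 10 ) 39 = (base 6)103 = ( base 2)100111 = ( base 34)15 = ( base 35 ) 14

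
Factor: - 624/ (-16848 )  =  3^(  -  3)=1/27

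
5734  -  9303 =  - 3569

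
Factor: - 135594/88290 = - 3^3 * 5^(-1 )*31^1*109^(-1 ) = - 837/545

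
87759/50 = 87759/50 = 1755.18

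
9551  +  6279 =15830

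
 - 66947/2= - 66947/2 = - 33473.50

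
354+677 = 1031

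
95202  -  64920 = 30282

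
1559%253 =41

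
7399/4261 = 7399/4261 = 1.74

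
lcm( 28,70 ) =140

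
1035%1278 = 1035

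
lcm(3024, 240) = 15120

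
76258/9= 8473 + 1/9 = 8473.11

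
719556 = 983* 732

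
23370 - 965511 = -942141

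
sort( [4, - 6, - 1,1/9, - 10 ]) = [ - 10,-6, - 1, 1/9, 4]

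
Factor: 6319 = 71^1*89^1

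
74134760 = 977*75880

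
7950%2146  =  1512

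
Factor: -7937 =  - 7937^1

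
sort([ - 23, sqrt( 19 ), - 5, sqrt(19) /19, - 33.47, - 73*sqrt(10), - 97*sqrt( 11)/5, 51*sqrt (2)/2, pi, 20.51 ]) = [ - 73*sqrt( 10 ), - 97*sqrt( 11 ) /5, - 33.47, - 23, - 5, sqrt(19) /19,pi,sqrt(19), 20.51,51*sqrt( 2 )/2]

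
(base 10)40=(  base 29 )1B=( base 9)44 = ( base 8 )50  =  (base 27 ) 1D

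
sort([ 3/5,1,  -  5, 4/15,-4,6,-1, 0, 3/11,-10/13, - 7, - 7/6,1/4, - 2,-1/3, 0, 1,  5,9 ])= [ - 7 ,  -  5, - 4, - 2, - 7/6 ,  -  1 ,  -  10/13,- 1/3,0 , 0, 1/4,4/15,3/11,  3/5,1,1,5,6, 9 ] 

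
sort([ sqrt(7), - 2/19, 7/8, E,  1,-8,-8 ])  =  [ - 8,- 8 , - 2/19,7/8, 1, sqrt( 7), E ] 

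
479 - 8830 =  - 8351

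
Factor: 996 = 2^2*3^1*83^1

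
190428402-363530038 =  - 173101636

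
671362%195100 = 86062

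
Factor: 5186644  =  2^2*443^1 * 2927^1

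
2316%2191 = 125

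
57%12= 9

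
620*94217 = 58414540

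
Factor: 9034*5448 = 49217232= 2^4 * 3^1*  227^1* 4517^1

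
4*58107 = 232428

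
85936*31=2664016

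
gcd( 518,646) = 2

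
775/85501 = 775/85501 = 0.01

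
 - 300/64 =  - 5+5/16 = -  4.69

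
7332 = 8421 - 1089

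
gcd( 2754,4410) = 18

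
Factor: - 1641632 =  - 2^5*29^2 * 61^1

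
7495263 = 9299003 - 1803740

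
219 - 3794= - 3575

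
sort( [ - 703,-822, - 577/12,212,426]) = [ - 822, - 703,  -  577/12, 212,426]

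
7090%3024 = 1042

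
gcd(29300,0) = 29300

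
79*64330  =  5082070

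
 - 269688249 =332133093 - 601821342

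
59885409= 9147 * 6547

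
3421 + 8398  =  11819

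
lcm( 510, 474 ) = 40290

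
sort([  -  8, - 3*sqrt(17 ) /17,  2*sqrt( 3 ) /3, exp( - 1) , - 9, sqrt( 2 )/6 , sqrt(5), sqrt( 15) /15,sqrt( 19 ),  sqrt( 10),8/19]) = [ - 9, - 8  , - 3*sqrt( 17)/17,  sqrt( 2)/6, sqrt( 15)/15,exp ( - 1),8/19,  2*sqrt( 3 )/3,  sqrt( 5 ),sqrt( 10),sqrt( 19) ]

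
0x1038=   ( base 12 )24a0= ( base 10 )4152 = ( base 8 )10070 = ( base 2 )1000000111000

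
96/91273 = 96/91273 = 0.00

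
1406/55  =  25 + 31/55= 25.56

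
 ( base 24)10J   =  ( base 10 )595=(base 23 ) 12K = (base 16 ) 253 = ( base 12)417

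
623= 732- 109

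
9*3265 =29385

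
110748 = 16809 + 93939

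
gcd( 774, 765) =9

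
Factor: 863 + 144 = 19^1*53^1 =1007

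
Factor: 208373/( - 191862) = -997/918 = - 2^(- 1)*3^(-3)*17^ ( - 1 )*997^1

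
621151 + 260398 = 881549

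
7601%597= 437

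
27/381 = 9/127 = 0.07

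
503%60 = 23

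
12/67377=4/22459 = 0.00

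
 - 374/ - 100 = 187/50 = 3.74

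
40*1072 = 42880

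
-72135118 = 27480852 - 99615970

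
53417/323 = 165 + 122/323 = 165.38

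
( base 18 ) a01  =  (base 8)6251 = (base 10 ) 3241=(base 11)2487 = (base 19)8ib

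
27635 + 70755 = 98390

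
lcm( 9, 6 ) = 18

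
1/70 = 1/70 = 0.01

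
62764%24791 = 13182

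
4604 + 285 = 4889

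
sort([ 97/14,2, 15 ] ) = [2,  97/14,15] 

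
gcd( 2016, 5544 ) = 504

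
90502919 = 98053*923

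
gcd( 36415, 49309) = 1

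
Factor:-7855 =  - 5^1* 1571^1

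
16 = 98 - 82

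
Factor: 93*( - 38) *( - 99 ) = 2^1*3^3*11^1*19^1*31^1 = 349866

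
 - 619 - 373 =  - 992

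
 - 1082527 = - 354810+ - 727717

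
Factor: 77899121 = 77899121^1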